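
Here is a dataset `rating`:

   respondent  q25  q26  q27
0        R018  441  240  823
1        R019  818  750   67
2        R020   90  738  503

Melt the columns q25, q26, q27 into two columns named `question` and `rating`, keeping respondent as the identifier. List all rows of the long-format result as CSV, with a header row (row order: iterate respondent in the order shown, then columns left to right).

respondent,question,rating
R018,q25,441
R018,q26,240
R018,q27,823
R019,q25,818
R019,q26,750
R019,q27,67
R020,q25,90
R020,q26,738
R020,q27,503

Each (respondent, column) pair becomes one row: 3 × 3 = 9 rows.
For example, (R018, q25) → rating=441.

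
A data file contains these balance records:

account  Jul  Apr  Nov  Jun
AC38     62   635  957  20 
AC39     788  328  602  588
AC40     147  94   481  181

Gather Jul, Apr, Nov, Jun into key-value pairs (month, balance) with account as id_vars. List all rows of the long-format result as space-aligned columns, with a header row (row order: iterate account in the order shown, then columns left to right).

account  month  balance
AC38     Jul    62     
AC38     Apr    635    
AC38     Nov    957    
AC38     Jun    20     
AC39     Jul    788    
AC39     Apr    328    
AC39     Nov    602    
AC39     Jun    588    
AC40     Jul    147    
AC40     Apr    94     
AC40     Nov    481    
AC40     Jun    181    

Each (account, column) pair becomes one row: 3 × 4 = 12 rows.
For example, (AC38, Jul) → balance=62.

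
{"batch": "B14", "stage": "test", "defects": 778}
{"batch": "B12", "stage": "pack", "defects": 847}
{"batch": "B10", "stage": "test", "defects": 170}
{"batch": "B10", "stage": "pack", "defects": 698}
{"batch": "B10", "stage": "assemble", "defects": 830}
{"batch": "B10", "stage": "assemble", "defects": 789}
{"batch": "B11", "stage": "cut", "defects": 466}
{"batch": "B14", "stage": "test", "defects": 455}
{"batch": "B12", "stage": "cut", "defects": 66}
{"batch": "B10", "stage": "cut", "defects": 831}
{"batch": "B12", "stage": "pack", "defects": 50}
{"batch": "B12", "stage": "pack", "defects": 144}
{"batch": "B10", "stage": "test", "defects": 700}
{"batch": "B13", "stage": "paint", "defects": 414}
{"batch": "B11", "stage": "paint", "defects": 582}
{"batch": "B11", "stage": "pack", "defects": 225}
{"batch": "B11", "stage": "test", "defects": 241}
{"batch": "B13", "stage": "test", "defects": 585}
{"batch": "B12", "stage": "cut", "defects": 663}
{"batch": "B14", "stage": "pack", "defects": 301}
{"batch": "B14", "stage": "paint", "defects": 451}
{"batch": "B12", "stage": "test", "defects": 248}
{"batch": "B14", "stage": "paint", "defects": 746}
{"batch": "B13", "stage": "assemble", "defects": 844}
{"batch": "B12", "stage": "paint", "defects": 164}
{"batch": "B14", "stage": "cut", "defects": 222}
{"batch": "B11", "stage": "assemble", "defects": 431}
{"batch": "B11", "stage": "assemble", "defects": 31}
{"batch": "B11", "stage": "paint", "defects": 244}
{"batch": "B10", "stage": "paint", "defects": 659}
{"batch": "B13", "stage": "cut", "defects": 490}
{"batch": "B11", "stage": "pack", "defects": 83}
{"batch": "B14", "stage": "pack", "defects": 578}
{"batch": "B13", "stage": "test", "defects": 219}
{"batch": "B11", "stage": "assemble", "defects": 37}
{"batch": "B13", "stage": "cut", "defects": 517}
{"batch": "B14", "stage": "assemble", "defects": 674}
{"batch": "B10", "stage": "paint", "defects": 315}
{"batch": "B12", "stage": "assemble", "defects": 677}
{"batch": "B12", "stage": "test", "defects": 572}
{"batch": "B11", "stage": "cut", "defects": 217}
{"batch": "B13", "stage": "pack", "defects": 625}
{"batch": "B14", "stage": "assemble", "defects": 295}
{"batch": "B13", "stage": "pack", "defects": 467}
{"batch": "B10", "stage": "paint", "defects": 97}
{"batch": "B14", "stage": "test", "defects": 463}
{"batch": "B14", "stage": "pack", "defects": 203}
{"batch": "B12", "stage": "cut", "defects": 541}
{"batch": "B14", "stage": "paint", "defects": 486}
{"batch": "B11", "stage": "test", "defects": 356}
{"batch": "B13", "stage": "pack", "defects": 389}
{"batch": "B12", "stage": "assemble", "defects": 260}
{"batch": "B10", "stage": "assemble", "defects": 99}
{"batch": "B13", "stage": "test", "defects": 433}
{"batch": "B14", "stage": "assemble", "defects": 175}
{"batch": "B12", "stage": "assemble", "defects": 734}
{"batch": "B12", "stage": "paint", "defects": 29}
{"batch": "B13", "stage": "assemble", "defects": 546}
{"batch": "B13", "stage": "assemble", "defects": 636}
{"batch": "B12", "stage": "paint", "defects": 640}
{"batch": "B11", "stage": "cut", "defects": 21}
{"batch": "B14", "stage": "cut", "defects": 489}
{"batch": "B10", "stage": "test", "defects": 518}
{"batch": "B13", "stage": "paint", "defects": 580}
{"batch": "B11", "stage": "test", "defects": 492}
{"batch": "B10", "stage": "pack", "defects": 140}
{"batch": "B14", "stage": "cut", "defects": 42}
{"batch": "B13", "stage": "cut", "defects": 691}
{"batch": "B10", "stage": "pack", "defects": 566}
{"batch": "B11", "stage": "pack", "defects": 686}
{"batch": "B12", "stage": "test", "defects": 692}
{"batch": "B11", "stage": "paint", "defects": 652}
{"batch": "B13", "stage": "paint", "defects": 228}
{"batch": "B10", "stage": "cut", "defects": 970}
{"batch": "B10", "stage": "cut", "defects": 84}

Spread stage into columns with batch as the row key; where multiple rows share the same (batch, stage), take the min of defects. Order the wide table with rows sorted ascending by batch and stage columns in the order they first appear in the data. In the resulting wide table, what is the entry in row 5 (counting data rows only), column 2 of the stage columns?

203

With rows sorted ascending by batch, row 5 is batch=B14. stage columns in first-appearance order: test, pack, assemble, cut, paint; column 2 is pack.
Long rows with batch=B14, stage=pack: min(301, 578, 203) = 203.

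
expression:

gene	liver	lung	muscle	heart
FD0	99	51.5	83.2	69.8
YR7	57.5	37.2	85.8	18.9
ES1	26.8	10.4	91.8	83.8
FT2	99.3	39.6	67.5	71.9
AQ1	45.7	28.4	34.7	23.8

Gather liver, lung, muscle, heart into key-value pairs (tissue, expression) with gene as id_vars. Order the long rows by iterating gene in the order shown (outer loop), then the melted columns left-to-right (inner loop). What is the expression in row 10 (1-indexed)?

20 rows total (5 × 4). Row 10: index ⌊(10-1)/4⌋ = 2 into gene → ES1; (10-1) mod 4 = 1 into the melted columns → lung.
So row 10 is (ES1, lung, 10.4); expression = 10.4.

10.4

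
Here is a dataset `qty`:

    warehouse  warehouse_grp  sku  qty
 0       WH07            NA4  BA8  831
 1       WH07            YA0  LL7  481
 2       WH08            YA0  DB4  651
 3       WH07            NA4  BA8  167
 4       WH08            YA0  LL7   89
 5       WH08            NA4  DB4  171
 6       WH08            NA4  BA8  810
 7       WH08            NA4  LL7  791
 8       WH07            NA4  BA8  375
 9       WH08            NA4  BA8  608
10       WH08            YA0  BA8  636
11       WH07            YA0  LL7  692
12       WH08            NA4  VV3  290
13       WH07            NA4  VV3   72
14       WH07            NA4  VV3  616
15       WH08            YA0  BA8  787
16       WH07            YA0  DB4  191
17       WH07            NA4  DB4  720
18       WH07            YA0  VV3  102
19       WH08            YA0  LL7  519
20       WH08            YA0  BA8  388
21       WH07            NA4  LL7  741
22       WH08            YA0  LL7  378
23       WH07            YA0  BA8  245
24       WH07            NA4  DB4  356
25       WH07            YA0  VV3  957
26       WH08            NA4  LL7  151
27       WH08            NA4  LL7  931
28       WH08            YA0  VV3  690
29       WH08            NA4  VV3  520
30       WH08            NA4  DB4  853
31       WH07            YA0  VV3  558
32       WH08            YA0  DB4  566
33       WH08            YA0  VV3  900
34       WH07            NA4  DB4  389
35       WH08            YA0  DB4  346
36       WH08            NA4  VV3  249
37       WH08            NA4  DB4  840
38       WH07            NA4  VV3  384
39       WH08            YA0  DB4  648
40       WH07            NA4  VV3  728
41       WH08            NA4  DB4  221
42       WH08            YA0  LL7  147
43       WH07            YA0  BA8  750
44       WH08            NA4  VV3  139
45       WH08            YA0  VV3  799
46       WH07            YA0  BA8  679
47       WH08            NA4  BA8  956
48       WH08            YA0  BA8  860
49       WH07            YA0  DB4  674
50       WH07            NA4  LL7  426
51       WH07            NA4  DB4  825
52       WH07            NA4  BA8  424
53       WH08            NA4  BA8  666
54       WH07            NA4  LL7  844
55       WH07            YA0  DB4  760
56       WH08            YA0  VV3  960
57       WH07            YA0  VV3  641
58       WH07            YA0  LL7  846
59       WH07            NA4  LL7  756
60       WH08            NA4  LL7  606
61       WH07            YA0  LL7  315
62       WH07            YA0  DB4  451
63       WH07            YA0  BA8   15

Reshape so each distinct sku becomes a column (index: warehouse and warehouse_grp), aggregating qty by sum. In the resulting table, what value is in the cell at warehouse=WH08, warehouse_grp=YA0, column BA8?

Rows with warehouse=WH08, warehouse_grp=YA0 and sku=BA8: qty values are 636, 787, 388, 860.
636 + 787 + 388 + 860 = 2671.

2671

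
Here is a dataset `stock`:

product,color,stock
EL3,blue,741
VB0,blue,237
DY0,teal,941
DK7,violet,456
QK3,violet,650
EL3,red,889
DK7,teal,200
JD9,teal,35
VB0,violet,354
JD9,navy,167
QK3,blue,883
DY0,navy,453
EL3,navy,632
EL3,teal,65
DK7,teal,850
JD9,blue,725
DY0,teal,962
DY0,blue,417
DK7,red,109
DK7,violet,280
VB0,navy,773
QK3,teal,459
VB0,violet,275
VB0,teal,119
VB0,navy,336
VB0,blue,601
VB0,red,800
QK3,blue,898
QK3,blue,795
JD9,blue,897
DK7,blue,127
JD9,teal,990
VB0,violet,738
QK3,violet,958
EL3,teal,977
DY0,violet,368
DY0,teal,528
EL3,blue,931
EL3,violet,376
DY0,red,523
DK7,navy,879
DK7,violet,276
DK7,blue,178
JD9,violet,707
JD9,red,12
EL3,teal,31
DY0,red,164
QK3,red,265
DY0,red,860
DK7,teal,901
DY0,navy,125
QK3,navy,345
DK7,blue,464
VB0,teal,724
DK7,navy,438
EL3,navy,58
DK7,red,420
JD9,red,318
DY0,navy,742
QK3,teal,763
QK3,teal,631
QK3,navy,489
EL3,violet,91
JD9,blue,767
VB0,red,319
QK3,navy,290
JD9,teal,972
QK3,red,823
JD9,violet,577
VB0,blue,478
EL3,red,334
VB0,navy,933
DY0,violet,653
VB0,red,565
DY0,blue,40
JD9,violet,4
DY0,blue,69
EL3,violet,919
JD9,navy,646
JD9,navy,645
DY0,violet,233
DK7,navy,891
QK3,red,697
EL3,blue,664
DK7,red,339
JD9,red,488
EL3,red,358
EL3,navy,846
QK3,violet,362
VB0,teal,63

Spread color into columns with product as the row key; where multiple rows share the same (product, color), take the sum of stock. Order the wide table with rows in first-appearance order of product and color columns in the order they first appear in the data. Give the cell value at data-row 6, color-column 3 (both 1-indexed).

1288

With rows in first-appearance order of product, row 6 is product=JD9. color columns in first-appearance order: blue, teal, violet, red, navy; column 3 is violet.
Long rows with product=JD9, color=violet: 707 + 577 + 4 = 1288.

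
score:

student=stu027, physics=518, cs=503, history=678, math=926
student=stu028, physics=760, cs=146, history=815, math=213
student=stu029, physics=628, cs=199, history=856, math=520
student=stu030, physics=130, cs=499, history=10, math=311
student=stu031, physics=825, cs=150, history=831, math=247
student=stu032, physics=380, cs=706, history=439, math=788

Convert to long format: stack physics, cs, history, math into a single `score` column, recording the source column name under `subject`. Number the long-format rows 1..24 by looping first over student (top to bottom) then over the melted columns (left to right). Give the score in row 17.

825

24 rows total (6 × 4). Row 17: index ⌊(17-1)/4⌋ = 4 into student → stu031; (17-1) mod 4 = 0 into the melted columns → physics.
So row 17 is (stu031, physics, 825); score = 825.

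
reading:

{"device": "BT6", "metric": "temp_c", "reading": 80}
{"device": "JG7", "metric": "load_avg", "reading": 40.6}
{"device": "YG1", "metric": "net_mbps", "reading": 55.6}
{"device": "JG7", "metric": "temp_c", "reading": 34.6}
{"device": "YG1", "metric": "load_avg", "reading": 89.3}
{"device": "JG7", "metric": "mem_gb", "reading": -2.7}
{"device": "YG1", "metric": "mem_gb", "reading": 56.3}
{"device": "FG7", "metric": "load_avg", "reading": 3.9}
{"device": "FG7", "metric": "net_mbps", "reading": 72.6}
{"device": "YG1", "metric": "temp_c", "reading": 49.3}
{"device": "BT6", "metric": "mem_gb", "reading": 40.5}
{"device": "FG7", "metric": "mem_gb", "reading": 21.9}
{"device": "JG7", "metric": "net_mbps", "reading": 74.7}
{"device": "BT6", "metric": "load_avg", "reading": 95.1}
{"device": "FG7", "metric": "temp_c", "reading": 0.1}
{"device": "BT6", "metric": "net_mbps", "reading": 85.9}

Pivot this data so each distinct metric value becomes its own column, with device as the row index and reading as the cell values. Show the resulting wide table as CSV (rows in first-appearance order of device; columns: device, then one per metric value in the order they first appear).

Columns: device plus the 4 distinct metric values (temp_c, load_avg, net_mbps, mem_gb).
For example, row BT6 column temp_c takes reading=80 from the long row (BT6, temp_c).

device,temp_c,load_avg,net_mbps,mem_gb
BT6,80,95.1,85.9,40.5
JG7,34.6,40.6,74.7,-2.7
YG1,49.3,89.3,55.6,56.3
FG7,0.1,3.9,72.6,21.9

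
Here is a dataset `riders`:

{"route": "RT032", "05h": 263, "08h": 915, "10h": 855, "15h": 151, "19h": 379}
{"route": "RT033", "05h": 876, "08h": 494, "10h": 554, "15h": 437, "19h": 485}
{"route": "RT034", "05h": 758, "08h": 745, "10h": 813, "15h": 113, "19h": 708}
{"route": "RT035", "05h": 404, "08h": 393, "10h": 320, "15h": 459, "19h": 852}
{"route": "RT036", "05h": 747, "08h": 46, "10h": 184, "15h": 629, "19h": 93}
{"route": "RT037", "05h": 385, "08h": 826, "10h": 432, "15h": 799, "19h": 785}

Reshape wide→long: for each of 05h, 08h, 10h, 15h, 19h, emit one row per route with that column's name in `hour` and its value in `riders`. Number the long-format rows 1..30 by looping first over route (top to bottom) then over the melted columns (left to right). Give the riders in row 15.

708

30 rows total (6 × 5). Row 15: index ⌊(15-1)/5⌋ = 2 into route → RT034; (15-1) mod 5 = 4 into the melted columns → 19h.
So row 15 is (RT034, 19h, 708); riders = 708.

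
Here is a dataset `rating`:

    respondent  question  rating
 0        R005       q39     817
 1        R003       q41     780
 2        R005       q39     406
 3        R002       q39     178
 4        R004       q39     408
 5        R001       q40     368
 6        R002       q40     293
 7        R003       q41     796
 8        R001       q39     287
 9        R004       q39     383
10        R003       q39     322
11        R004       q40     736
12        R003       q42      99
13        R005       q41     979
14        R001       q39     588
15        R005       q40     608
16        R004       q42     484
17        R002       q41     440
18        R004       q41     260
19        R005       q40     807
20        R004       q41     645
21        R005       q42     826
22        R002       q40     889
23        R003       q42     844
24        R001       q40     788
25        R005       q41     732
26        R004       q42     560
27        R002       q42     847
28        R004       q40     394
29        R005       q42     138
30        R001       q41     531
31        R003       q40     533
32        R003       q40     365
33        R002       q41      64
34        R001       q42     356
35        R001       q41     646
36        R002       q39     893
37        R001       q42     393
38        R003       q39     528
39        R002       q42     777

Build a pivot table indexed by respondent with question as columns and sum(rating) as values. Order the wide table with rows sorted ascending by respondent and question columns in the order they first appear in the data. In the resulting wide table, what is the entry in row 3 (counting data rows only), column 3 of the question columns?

898

With rows sorted ascending by respondent, row 3 is respondent=R003. question columns in first-appearance order: q39, q41, q40, q42; column 3 is q40.
Long rows with respondent=R003, question=q40: 533 + 365 = 898.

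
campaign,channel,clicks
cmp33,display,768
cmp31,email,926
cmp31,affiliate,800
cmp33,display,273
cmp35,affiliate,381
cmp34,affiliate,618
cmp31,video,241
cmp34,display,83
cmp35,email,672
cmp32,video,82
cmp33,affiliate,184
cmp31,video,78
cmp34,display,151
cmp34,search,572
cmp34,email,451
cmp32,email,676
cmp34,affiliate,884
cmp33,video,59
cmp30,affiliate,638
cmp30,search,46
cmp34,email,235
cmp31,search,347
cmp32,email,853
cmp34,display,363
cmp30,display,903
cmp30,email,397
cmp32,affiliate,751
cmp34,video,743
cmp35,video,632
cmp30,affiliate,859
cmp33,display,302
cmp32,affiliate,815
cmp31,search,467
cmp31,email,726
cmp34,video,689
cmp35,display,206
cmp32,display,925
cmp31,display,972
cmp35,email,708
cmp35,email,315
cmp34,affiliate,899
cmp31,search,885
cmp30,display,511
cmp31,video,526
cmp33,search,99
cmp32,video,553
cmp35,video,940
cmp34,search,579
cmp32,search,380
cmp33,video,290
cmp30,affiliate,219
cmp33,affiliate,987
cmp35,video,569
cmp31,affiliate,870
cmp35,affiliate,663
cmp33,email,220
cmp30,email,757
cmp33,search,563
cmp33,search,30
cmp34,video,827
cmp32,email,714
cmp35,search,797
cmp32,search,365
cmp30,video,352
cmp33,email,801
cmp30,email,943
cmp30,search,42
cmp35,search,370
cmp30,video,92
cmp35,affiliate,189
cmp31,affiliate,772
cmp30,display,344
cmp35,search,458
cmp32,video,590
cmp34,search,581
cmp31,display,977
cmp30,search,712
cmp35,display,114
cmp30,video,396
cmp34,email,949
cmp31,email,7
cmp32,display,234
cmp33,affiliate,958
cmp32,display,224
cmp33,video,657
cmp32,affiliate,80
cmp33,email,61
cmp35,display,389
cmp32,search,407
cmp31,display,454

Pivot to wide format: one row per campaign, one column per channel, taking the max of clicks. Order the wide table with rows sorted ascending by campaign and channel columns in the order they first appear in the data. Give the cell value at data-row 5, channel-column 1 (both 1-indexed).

363

With rows sorted ascending by campaign, row 5 is campaign=cmp34. channel columns in first-appearance order: display, email, affiliate, video, search; column 1 is display.
Long rows with campaign=cmp34, channel=display: max(83, 151, 363) = 363.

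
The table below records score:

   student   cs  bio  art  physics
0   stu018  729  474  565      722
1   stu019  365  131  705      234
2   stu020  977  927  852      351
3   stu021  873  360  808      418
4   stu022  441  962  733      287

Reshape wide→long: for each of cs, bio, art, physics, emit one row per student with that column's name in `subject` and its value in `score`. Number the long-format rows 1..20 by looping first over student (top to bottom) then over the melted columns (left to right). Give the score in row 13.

20 rows total (5 × 4). Row 13: index ⌊(13-1)/4⌋ = 3 into student → stu021; (13-1) mod 4 = 0 into the melted columns → cs.
So row 13 is (stu021, cs, 873); score = 873.

873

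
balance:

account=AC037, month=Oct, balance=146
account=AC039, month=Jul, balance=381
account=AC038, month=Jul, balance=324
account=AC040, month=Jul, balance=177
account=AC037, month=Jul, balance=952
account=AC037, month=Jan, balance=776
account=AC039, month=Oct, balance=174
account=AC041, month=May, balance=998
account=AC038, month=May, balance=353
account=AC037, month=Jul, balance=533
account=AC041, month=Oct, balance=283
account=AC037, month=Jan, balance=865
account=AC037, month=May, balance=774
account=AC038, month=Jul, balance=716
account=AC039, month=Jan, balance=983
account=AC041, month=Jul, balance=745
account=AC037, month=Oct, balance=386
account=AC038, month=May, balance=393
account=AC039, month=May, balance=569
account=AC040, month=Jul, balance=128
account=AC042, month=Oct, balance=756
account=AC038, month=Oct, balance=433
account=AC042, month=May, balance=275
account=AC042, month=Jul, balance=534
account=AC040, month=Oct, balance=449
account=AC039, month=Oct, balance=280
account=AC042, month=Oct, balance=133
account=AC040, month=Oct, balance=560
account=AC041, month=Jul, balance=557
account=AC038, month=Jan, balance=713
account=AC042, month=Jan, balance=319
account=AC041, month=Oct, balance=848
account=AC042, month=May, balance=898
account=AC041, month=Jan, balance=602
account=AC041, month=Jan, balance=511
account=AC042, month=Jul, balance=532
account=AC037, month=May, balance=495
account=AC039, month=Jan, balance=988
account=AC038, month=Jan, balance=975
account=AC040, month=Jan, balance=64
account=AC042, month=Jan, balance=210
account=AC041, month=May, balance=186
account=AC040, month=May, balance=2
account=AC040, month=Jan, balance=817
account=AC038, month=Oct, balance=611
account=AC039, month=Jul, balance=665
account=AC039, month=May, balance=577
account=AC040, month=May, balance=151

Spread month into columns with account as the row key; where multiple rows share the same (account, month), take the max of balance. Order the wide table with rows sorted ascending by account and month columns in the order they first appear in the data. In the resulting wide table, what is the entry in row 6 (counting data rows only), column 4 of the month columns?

With rows sorted ascending by account, row 6 is account=AC042. month columns in first-appearance order: Oct, Jul, Jan, May; column 4 is May.
Long rows with account=AC042, month=May: max(275, 898) = 898.

898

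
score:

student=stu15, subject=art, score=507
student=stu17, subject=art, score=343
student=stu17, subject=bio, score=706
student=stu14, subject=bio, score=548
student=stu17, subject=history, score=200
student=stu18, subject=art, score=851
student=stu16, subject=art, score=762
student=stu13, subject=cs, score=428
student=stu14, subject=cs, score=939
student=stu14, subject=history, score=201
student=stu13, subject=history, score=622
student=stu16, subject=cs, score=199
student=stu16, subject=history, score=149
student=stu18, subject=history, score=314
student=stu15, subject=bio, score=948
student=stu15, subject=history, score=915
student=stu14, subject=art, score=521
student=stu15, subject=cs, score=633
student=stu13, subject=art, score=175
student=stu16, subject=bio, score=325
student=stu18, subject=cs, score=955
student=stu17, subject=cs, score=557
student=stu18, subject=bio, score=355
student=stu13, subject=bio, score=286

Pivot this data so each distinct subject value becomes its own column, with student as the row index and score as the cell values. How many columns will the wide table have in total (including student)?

1 column for student plus 4 distinct subject values → 5 columns.

5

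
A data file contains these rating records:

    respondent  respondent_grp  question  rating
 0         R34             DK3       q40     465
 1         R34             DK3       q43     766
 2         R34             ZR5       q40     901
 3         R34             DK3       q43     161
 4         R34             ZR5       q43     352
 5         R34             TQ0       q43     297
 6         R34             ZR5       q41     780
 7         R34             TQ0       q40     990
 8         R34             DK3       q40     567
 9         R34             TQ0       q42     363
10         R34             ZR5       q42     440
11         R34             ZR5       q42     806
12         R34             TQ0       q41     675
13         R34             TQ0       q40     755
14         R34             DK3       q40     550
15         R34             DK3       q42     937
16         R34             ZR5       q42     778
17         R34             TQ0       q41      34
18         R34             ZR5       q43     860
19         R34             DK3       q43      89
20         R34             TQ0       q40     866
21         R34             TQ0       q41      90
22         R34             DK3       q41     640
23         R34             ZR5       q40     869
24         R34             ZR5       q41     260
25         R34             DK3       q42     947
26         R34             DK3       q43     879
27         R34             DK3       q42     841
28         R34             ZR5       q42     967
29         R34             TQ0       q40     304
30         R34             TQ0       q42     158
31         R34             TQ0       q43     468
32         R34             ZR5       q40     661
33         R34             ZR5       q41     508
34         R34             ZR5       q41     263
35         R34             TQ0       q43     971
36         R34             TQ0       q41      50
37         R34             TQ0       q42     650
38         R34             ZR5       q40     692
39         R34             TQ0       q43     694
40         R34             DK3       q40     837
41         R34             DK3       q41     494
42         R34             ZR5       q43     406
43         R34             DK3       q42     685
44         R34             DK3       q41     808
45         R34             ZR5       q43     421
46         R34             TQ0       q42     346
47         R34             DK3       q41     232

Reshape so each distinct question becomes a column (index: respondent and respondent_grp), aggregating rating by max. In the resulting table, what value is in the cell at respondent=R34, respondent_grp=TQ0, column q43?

Rows with respondent=R34, respondent_grp=TQ0 and question=q43: rating values are 297, 468, 971, 694.
max(297, 468, 971, 694) = 971.

971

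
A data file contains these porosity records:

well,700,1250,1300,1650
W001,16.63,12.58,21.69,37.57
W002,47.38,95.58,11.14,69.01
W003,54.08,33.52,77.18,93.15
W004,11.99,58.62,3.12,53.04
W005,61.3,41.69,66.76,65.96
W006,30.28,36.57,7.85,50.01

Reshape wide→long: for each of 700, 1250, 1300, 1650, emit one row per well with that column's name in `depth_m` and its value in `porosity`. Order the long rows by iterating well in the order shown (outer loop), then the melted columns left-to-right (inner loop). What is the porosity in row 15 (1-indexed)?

3.12

24 rows total (6 × 4). Row 15: index ⌊(15-1)/4⌋ = 3 into well → W004; (15-1) mod 4 = 2 into the melted columns → 1300.
So row 15 is (W004, 1300, 3.12); porosity = 3.12.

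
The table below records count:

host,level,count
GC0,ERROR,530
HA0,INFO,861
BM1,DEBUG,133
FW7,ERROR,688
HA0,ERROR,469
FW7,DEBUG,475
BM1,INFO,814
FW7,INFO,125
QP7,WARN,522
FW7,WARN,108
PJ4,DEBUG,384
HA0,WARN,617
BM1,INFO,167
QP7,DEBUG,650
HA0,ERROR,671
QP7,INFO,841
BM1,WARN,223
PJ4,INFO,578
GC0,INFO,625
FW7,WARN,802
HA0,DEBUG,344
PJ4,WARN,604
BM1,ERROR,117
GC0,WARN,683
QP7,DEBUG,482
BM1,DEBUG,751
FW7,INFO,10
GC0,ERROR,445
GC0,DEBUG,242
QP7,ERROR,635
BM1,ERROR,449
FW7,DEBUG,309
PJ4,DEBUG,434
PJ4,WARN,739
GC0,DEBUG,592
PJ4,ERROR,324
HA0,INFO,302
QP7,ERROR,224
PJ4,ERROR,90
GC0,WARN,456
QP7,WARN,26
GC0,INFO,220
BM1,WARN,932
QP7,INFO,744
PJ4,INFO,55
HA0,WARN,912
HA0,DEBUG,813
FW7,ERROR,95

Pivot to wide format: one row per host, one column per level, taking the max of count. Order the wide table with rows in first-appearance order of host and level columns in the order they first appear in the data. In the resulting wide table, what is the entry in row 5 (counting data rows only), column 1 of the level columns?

635

With rows in first-appearance order of host, row 5 is host=QP7. level columns in first-appearance order: ERROR, INFO, DEBUG, WARN; column 1 is ERROR.
Long rows with host=QP7, level=ERROR: max(635, 224) = 635.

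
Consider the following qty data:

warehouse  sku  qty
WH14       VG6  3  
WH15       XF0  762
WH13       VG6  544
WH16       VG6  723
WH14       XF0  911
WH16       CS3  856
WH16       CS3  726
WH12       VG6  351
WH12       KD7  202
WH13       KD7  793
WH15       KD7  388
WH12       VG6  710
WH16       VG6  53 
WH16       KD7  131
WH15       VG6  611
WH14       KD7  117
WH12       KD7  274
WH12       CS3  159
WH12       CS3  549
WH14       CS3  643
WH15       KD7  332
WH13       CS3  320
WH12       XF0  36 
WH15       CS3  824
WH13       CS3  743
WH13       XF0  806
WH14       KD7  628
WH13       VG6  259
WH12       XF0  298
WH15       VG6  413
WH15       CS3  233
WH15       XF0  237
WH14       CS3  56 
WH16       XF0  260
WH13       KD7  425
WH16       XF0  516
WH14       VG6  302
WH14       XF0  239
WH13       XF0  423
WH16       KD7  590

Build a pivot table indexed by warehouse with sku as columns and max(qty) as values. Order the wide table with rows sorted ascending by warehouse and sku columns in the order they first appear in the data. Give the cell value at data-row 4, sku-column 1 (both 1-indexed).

With rows sorted ascending by warehouse, row 4 is warehouse=WH15. sku columns in first-appearance order: VG6, XF0, CS3, KD7; column 1 is VG6.
Long rows with warehouse=WH15, sku=VG6: max(611, 413) = 611.

611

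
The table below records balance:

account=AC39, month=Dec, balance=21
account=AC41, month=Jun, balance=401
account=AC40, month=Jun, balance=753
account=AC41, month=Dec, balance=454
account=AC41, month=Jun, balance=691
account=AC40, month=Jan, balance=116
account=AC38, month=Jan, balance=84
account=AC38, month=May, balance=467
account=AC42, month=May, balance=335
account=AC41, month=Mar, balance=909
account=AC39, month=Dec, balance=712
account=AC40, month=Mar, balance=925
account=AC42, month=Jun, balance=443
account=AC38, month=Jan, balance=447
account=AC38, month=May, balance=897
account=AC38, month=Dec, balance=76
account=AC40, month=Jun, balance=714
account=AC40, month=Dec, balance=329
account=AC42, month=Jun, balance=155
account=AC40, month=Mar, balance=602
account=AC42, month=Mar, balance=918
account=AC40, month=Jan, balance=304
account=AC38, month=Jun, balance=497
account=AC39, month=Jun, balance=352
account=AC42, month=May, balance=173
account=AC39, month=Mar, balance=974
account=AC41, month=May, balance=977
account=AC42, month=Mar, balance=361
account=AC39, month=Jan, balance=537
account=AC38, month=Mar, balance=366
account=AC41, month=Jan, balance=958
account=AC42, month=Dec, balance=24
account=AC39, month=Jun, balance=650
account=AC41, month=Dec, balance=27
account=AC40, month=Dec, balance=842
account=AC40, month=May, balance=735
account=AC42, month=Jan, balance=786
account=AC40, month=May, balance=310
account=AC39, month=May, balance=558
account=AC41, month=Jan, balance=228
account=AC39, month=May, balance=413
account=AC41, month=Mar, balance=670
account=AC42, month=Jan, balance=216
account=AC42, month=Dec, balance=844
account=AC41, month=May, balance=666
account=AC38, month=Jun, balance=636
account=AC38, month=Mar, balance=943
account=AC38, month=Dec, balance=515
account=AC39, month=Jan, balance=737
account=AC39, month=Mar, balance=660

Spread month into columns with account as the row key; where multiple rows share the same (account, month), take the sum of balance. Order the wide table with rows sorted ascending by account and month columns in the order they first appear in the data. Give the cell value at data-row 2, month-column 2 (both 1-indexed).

1002

With rows sorted ascending by account, row 2 is account=AC39. month columns in first-appearance order: Dec, Jun, Jan, May, Mar; column 2 is Jun.
Long rows with account=AC39, month=Jun: 352 + 650 = 1002.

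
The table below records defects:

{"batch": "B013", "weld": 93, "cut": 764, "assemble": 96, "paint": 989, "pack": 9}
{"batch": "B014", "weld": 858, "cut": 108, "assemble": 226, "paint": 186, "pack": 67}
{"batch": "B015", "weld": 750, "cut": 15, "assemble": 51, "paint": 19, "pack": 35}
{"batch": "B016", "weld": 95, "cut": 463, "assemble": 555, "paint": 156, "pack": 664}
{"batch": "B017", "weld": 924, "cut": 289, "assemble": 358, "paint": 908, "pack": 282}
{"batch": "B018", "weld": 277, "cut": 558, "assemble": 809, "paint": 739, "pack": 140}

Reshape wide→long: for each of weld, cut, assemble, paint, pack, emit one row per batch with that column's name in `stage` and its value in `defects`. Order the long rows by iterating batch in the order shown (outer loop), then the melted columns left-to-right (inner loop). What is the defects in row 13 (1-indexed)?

51

30 rows total (6 × 5). Row 13: index ⌊(13-1)/5⌋ = 2 into batch → B015; (13-1) mod 5 = 2 into the melted columns → assemble.
So row 13 is (B015, assemble, 51); defects = 51.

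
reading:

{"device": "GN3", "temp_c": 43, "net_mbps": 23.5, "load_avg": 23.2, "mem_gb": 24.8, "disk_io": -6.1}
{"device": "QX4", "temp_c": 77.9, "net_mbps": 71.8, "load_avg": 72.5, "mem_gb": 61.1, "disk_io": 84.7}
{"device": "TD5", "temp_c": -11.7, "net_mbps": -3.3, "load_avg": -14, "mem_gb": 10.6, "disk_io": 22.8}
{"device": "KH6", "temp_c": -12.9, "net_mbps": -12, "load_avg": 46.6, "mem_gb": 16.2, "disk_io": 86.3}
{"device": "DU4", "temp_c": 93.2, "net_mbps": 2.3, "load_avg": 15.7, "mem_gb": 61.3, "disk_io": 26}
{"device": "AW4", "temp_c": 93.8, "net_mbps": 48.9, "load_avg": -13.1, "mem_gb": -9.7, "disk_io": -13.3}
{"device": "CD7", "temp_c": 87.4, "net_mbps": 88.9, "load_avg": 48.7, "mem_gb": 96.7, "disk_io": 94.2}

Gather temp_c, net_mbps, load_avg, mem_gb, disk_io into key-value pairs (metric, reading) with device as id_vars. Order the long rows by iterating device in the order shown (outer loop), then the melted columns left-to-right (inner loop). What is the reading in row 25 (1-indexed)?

26

35 rows total (7 × 5). Row 25: index ⌊(25-1)/5⌋ = 4 into device → DU4; (25-1) mod 5 = 4 into the melted columns → disk_io.
So row 25 is (DU4, disk_io, 26); reading = 26.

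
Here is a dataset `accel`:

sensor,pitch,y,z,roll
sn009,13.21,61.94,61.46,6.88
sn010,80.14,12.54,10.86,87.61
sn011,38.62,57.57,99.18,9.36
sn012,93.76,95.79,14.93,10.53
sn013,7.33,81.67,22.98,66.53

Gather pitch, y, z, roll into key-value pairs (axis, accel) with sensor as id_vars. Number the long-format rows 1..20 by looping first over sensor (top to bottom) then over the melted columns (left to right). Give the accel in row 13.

93.76

20 rows total (5 × 4). Row 13: index ⌊(13-1)/4⌋ = 3 into sensor → sn012; (13-1) mod 4 = 0 into the melted columns → pitch.
So row 13 is (sn012, pitch, 93.76); accel = 93.76.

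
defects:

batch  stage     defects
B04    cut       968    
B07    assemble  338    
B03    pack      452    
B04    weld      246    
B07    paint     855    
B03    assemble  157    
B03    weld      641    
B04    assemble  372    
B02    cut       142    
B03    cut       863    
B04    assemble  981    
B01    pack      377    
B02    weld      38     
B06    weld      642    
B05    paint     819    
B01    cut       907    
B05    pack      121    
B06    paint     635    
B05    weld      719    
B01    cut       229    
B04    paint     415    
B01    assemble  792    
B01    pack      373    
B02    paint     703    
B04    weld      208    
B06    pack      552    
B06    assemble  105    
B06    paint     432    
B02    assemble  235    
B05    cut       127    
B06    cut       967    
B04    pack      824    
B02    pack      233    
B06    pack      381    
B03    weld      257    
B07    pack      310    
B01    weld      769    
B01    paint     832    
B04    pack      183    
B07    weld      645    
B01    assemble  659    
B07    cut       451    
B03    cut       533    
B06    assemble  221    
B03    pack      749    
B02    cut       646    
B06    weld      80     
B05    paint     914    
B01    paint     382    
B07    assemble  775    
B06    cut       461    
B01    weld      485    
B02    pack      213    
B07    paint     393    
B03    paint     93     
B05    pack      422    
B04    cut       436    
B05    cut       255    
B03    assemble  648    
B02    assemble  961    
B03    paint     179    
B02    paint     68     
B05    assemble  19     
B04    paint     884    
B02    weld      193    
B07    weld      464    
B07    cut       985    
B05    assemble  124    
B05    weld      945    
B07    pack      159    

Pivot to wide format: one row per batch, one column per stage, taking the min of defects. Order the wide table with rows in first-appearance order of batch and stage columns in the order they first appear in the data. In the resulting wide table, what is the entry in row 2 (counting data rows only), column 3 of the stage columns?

159

With rows in first-appearance order of batch, row 2 is batch=B07. stage columns in first-appearance order: cut, assemble, pack, weld, paint; column 3 is pack.
Long rows with batch=B07, stage=pack: min(310, 159) = 159.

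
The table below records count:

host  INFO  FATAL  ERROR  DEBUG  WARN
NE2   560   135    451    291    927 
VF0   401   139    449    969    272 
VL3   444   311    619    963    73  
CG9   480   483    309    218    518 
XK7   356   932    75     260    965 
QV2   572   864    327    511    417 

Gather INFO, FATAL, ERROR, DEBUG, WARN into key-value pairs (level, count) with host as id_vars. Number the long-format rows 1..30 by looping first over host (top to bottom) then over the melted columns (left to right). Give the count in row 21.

30 rows total (6 × 5). Row 21: index ⌊(21-1)/5⌋ = 4 into host → XK7; (21-1) mod 5 = 0 into the melted columns → INFO.
So row 21 is (XK7, INFO, 356); count = 356.

356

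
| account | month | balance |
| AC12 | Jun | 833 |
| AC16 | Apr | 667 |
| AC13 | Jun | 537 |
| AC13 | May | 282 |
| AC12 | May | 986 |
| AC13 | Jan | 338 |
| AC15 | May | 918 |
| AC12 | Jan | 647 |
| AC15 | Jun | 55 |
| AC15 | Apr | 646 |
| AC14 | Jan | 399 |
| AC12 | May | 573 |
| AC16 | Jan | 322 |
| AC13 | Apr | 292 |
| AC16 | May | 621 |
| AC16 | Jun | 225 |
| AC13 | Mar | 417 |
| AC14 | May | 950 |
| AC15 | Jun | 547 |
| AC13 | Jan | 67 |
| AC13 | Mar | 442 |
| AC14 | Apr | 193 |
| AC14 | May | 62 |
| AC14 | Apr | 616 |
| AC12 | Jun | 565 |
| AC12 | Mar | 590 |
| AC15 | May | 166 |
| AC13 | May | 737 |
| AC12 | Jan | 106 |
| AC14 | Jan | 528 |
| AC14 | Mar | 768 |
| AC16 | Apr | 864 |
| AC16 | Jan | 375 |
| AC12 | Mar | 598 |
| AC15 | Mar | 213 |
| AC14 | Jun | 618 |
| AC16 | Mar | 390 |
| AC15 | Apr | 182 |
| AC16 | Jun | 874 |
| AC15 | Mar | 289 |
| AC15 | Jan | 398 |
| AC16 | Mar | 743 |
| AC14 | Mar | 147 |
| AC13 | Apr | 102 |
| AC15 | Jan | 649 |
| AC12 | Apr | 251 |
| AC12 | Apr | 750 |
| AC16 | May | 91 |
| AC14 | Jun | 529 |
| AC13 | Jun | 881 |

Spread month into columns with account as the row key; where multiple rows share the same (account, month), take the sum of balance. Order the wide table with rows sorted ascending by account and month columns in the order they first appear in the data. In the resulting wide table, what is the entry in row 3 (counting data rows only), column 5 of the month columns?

With rows sorted ascending by account, row 3 is account=AC14. month columns in first-appearance order: Jun, Apr, May, Jan, Mar; column 5 is Mar.
Long rows with account=AC14, month=Mar: 768 + 147 = 915.

915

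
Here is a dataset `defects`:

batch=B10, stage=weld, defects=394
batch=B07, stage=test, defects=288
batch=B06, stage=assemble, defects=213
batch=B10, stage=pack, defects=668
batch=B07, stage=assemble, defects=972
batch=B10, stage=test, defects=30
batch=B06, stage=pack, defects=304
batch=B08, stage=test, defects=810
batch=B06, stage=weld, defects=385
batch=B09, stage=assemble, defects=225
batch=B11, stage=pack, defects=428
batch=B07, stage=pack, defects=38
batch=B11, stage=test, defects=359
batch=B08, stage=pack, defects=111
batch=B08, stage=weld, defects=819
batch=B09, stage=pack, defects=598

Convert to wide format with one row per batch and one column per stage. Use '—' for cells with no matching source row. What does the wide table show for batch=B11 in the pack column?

The long row with batch=B11, stage=pack has defects=428.

428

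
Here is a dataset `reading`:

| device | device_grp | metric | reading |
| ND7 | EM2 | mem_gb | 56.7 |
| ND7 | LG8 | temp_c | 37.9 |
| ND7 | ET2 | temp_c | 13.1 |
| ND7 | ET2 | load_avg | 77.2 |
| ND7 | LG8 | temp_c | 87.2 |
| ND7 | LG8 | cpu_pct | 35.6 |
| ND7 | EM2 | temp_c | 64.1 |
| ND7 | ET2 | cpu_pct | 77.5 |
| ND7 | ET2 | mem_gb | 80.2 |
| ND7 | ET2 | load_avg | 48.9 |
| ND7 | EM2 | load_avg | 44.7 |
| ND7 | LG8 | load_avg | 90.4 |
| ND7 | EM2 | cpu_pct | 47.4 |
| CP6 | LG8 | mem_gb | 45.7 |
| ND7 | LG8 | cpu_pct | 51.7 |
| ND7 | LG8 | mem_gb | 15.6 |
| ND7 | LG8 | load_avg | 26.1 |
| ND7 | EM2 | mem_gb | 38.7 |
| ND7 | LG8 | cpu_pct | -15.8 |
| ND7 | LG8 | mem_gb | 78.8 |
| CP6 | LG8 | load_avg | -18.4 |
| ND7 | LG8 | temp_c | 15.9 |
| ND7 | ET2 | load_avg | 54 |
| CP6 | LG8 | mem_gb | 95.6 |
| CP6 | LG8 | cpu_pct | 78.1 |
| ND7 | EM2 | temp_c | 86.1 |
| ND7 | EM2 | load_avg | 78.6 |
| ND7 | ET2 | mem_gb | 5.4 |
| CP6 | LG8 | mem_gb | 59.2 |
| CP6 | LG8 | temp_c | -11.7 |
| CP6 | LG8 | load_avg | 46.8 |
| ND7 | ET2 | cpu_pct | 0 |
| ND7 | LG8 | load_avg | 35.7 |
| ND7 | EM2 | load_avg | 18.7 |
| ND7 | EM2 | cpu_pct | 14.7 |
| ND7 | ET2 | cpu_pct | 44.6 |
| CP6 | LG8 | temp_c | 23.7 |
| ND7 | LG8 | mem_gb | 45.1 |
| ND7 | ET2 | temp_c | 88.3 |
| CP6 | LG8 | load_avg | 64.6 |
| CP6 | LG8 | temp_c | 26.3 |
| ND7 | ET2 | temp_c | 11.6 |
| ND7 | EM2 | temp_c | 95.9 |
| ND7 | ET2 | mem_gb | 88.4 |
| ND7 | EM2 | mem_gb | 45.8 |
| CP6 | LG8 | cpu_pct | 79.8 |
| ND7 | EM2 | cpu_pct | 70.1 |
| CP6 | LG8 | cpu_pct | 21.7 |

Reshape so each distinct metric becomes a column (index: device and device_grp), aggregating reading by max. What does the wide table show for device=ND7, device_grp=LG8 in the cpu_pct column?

51.7

Rows with device=ND7, device_grp=LG8 and metric=cpu_pct: reading values are 35.6, 51.7, -15.8.
max(35.6, 51.7, -15.8) = 51.7.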